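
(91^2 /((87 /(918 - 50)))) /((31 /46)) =10665928 /87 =122596.87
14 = 14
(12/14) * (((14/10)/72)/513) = 1/30780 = 0.00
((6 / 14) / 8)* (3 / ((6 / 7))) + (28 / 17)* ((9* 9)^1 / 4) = 33.54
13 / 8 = 1.62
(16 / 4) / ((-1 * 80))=-0.05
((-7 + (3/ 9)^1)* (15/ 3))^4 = 100000000/ 81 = 1234567.90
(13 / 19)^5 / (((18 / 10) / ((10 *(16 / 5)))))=59406880 / 22284891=2.67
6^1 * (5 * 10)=300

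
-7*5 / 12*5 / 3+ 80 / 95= -2749 / 684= -4.02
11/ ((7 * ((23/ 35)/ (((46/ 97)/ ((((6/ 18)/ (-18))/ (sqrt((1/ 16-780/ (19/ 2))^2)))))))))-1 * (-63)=-36572949/ 7372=-4961.06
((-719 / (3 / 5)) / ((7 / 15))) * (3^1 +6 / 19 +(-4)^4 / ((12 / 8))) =-178258075 / 399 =-446762.09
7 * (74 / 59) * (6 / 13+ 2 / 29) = 103600 / 22243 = 4.66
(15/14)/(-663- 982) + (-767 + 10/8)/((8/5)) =-35270493/73696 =-478.59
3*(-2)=-6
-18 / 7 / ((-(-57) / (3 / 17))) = -18 / 2261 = -0.01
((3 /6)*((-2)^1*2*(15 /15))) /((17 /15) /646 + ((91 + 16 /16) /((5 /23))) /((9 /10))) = -3420 /804083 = -0.00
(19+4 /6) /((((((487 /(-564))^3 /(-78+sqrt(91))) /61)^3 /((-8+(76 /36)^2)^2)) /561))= 90019299460835446321639962725316690444288 /1540851022625543030745127 -3330114612218520653343662823276751355904 * sqrt(91) /1540851022625543030745127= 37805102418993207.31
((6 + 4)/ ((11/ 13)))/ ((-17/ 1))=-130/ 187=-0.70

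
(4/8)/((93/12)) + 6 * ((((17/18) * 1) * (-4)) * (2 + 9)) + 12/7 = -161158/651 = -247.55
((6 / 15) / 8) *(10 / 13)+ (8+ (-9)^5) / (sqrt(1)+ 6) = -1535059 / 182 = -8434.39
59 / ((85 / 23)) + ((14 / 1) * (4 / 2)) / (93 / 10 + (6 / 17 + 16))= 903211 / 52955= 17.06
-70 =-70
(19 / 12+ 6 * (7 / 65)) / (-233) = -1739 / 181740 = -0.01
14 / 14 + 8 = 9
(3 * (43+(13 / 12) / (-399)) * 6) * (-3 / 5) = -464.37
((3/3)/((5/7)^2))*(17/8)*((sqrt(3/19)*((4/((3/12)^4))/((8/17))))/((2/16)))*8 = 14500864*sqrt(57)/475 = 230482.36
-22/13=-1.69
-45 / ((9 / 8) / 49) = -1960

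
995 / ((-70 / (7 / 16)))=-199 / 32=-6.22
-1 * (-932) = 932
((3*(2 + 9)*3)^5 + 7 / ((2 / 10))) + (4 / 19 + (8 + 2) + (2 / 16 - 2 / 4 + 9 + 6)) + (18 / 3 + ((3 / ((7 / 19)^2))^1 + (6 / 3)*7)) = 70829739675783 / 7448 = 9509900600.94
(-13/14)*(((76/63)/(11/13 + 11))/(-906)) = 3211/30765042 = 0.00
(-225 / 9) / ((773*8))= -25 / 6184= -0.00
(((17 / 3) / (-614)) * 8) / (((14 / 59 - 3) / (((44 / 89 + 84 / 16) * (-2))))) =-4102270 / 13360947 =-0.31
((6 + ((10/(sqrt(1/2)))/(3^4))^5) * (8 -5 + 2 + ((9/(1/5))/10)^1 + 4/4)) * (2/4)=31.50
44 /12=11 /3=3.67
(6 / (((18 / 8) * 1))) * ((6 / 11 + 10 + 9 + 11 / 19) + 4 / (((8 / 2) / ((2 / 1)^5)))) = 87152 / 627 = 139.00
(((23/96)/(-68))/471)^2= 529/9453706297344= 0.00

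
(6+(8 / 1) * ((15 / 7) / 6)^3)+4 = 3555 / 343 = 10.36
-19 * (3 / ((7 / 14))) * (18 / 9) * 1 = -228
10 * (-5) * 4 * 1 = -200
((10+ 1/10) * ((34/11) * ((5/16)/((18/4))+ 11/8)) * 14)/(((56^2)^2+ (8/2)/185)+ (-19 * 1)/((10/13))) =0.00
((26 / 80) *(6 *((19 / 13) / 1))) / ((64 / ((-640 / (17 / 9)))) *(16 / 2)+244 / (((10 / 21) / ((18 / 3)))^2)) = 2565 / 34862336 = 0.00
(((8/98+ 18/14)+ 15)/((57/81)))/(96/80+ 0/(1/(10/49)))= 18045/931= 19.38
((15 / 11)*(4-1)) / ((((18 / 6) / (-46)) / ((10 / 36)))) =-575 / 33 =-17.42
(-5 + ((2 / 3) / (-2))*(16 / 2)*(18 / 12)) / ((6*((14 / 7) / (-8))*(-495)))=-2 / 165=-0.01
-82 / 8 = -41 / 4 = -10.25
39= 39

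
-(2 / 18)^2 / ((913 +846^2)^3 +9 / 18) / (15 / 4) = -8 / 894312724937274640485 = -0.00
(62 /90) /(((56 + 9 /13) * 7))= 0.00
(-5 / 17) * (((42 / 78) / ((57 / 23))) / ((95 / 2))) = -0.00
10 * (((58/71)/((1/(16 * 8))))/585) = 14848/8307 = 1.79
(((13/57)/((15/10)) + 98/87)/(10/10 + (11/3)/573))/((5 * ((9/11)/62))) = 82586108/4289535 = 19.25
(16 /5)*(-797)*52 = -663104 /5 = -132620.80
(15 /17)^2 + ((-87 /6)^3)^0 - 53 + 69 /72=-348625 /6936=-50.26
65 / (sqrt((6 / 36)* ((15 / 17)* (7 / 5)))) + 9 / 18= 1 / 2 + 65* sqrt(238) / 7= 143.75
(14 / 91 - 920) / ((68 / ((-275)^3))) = 124344515625 / 442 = 281322433.54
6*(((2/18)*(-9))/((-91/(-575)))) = -3450/91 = -37.91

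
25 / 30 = 5 / 6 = 0.83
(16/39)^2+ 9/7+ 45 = 46.45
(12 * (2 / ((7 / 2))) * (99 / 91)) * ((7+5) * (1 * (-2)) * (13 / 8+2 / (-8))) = -156816 / 637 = -246.18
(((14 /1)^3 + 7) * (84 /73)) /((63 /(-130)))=-476840 /73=-6532.05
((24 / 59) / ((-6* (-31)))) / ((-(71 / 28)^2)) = -3136 / 9219989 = -0.00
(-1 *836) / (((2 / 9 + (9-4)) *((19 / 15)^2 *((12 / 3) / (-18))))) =400950 / 893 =448.99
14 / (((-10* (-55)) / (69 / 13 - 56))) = -4613 / 3575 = -1.29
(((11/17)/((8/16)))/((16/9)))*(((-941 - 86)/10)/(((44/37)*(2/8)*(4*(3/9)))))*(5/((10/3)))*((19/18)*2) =-6497829/10880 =-597.23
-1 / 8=-0.12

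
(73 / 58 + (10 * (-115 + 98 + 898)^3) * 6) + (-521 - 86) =2379616451547 / 58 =41027869854.26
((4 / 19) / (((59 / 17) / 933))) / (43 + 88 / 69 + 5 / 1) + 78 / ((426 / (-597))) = -430433283 / 3979550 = -108.16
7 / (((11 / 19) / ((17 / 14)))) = 323 / 22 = 14.68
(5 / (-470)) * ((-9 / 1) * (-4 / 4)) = -9 / 94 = -0.10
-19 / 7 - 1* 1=-26 / 7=-3.71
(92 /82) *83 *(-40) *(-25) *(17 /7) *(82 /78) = 64906000 /273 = 237750.92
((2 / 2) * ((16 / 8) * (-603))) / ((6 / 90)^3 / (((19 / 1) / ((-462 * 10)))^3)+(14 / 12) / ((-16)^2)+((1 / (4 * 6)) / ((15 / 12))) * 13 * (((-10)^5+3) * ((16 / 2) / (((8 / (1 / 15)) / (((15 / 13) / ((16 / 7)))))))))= 63528606720 / 301213355471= 0.21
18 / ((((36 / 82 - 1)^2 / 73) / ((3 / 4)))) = 3313251 / 1058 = 3131.62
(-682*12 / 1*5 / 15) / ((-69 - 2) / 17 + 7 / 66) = 3060816 / 4567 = 670.20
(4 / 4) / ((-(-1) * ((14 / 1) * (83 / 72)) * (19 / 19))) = 36 / 581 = 0.06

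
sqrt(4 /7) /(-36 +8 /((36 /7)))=-9 * sqrt(7) /1085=-0.02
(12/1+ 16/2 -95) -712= -787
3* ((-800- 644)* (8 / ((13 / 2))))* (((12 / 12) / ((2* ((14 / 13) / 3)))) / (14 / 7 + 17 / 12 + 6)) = -623808 / 791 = -788.63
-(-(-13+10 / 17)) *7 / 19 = -1477 / 323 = -4.57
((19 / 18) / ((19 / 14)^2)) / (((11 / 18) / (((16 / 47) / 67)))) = 3136 / 658141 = 0.00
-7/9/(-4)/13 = 7/468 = 0.01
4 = 4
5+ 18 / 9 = 7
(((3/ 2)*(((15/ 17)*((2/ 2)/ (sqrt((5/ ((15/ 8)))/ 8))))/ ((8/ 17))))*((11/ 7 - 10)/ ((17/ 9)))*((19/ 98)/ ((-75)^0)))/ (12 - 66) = 16815*sqrt(3)/ 373184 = 0.08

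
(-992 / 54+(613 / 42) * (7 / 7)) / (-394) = 1427 / 148932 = 0.01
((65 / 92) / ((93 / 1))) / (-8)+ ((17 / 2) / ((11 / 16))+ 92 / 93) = 3351015 / 250976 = 13.35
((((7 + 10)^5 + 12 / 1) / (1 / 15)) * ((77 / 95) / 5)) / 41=327989739 / 3895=84207.89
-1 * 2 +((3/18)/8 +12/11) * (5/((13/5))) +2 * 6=83315/6864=12.14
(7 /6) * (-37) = -259 /6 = -43.17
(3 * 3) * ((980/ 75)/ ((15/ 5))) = 196/ 5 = 39.20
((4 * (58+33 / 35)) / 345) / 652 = 2063 / 1968225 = 0.00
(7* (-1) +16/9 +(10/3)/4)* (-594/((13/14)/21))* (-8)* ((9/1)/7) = -7883568/13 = -606428.31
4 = 4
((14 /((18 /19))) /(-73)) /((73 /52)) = -6916 /47961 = -0.14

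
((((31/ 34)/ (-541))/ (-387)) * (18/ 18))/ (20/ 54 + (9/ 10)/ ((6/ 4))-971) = -465/ 103577018668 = -0.00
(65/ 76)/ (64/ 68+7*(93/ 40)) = 11050/ 222433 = 0.05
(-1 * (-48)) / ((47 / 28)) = 28.60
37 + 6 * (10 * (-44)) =-2603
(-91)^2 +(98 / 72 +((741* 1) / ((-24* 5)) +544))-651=8169.19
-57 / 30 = -19 / 10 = -1.90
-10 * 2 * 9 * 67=-12060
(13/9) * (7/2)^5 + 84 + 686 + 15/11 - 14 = 4802729/3168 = 1516.01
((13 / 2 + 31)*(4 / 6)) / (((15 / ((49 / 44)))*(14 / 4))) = 35 / 66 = 0.53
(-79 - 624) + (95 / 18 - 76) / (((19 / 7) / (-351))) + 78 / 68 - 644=132594 / 17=7799.65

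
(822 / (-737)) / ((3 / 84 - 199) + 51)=7672 / 1017797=0.01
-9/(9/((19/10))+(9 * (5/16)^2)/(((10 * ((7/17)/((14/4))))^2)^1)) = -77824/46451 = -1.68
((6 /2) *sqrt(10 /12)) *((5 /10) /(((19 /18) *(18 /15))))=15 *sqrt(30) /76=1.08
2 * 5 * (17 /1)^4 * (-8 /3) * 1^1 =-6681680 /3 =-2227226.67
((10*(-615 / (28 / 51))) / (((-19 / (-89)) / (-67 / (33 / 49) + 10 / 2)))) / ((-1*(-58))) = 7253208525 / 84854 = 85478.69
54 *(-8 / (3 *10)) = -72 / 5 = -14.40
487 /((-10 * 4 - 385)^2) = 487 /180625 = 0.00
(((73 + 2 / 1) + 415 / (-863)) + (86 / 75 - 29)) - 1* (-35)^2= -1178.33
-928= -928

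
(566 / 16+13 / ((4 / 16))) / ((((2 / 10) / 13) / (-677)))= -30759495 / 8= -3844936.88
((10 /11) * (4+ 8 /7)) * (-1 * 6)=-2160 /77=-28.05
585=585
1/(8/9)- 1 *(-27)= 225/8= 28.12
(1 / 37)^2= 1 / 1369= 0.00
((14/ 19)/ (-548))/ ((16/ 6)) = -21/ 41648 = -0.00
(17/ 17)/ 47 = 0.02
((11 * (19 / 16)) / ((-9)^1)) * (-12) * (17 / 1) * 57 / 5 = 67507 / 20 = 3375.35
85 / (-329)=-85 / 329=-0.26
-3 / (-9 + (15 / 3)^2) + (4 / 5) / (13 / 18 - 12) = -4197 / 16240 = -0.26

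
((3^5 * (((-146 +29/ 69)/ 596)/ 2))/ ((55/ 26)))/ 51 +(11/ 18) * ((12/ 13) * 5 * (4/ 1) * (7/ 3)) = 7812756077/ 299917332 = 26.05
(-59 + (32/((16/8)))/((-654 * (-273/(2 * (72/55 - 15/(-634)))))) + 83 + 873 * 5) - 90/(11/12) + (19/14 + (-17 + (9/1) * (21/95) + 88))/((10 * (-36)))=10150680833625881/2365788625200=4290.61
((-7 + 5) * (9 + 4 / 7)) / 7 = -134 / 49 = -2.73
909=909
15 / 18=0.83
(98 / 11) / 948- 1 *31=-161585 / 5214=-30.99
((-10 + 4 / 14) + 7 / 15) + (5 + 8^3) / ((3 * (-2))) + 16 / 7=-6519 / 70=-93.13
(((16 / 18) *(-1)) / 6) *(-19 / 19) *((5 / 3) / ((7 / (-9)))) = -20 / 63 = -0.32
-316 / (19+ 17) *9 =-79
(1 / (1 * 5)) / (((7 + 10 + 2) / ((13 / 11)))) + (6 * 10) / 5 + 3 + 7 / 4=70067 / 4180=16.76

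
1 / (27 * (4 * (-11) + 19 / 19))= -1 / 1161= -0.00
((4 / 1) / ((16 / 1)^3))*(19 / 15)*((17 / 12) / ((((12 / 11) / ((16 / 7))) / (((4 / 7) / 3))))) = 3553 / 5080320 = 0.00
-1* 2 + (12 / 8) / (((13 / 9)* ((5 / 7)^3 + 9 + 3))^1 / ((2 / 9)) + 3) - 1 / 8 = -964015 / 457528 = -2.11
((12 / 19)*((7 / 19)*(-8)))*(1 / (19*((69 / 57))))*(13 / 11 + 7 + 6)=-104832 / 91333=-1.15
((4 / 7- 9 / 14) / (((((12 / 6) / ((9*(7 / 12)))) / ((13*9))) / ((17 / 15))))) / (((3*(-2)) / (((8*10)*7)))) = 2320.50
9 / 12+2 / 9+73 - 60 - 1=12.97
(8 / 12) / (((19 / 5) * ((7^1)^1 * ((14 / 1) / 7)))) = 5 / 399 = 0.01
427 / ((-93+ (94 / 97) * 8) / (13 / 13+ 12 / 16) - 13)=-289933 / 41903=-6.92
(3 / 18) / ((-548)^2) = 1 / 1801824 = 0.00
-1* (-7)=7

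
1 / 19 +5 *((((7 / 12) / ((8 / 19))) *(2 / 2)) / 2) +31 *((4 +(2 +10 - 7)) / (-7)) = -928003 / 25536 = -36.34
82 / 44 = 41 / 22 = 1.86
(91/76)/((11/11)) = 91/76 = 1.20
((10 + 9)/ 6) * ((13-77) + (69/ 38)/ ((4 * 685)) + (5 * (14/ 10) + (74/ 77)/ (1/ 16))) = -333699287/ 2531760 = -131.81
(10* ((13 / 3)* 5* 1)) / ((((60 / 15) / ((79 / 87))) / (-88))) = -1129700 / 261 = -4328.35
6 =6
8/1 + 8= 16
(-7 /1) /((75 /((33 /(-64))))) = 77 /1600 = 0.05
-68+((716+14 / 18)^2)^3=72071282668744904188213 / 531441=135614833384599427.20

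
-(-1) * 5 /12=5 /12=0.42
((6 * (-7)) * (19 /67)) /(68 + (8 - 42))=-399 /1139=-0.35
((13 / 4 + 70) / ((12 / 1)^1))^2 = 85849 / 2304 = 37.26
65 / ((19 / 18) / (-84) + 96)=98280 / 145133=0.68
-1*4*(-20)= 80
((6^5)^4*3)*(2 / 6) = 3656158440062976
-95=-95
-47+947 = 900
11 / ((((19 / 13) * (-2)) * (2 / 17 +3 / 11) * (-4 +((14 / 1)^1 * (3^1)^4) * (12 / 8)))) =-26741 / 4707478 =-0.01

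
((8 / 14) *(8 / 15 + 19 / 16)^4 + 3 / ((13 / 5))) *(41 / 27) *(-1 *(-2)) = 2725389420659 / 145566720000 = 18.72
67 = 67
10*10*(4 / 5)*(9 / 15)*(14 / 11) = 672 / 11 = 61.09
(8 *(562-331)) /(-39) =-616 /13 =-47.38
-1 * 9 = -9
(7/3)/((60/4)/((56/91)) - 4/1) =56/489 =0.11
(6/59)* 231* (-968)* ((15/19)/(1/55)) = -1106859600/1121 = -987385.91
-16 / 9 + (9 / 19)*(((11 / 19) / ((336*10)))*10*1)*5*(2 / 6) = -1.78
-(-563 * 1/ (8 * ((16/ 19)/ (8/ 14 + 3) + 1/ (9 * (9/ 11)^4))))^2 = -249361328683128380625/ 11781735678039616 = -21165.08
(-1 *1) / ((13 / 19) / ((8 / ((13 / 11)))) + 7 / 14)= -1672 / 1005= -1.66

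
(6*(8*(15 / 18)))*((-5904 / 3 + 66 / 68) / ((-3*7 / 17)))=445860 / 7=63694.29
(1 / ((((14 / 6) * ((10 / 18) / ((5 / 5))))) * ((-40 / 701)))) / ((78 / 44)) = -69399 / 9100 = -7.63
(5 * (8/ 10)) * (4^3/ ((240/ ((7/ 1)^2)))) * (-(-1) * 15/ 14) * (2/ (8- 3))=112/ 5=22.40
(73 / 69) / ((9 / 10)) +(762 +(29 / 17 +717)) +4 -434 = 11104712 / 10557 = 1051.88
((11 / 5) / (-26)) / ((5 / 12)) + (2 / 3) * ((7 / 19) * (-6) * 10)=-92254 / 6175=-14.94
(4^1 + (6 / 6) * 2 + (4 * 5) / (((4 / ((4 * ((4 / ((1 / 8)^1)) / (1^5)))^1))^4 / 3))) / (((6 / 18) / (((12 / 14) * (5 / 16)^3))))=35389443375 / 7168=4937143.33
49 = 49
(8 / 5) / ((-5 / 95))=-152 / 5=-30.40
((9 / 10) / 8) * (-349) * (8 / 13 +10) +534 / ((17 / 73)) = 16586247 / 8840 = 1876.27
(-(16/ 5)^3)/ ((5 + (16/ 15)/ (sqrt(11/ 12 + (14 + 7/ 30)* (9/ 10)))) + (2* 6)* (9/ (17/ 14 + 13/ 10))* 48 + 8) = -6351889944576/ 402191665410125 + 7929856* sqrt(12354)/ 402191665410125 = -0.02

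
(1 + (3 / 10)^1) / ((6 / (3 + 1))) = 13 / 15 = 0.87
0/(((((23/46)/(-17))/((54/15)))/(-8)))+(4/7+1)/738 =11/5166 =0.00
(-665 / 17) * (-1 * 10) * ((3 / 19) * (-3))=-3150 / 17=-185.29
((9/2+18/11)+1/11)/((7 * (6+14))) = 137/3080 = 0.04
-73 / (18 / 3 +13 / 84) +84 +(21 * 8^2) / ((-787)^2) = 23100681072 / 320213773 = 72.14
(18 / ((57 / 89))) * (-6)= -3204 / 19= -168.63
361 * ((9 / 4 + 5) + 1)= 11913 / 4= 2978.25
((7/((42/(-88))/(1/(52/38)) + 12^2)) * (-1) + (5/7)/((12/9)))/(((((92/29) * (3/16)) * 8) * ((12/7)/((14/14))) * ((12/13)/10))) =1539775445/2381420736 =0.65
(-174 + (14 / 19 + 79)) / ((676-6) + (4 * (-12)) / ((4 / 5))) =-1791 / 11590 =-0.15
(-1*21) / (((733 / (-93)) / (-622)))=-1214766 / 733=-1657.25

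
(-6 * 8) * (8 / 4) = -96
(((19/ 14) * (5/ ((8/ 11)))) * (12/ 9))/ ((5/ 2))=209/ 42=4.98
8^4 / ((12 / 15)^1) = 5120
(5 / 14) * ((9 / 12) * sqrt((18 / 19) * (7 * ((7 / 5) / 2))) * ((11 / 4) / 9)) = 0.18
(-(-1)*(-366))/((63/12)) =-488/7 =-69.71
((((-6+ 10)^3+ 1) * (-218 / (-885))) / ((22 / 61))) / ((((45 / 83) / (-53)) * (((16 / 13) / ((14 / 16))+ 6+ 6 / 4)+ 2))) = -69203018066 / 173915775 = -397.91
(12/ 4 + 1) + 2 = 6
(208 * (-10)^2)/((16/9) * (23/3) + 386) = 4320/83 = 52.05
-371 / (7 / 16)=-848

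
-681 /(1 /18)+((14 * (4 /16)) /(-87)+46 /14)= -12254.75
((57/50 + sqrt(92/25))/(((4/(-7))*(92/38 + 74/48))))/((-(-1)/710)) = -226632*sqrt(23)/1807 - 3229506/9035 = -958.93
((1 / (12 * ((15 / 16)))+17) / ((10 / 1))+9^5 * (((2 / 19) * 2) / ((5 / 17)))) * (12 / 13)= 722788982 / 18525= 39016.95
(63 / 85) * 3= 189 / 85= 2.22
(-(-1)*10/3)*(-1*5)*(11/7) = -550/21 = -26.19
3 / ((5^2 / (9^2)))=243 / 25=9.72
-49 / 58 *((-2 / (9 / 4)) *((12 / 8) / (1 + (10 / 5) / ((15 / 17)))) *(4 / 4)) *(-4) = -40 / 29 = -1.38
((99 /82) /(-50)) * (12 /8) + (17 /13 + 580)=61963539 /106600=581.27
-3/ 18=-1/ 6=-0.17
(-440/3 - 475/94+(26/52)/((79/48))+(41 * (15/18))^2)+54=143017415/133668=1069.95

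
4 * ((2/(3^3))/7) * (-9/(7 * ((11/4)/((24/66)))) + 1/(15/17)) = 97912/2401245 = 0.04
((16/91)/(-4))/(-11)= 4/1001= 0.00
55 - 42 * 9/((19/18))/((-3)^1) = 3313/19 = 174.37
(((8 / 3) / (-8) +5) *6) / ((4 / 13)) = 91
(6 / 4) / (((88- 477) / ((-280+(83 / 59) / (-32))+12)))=1518201 / 1468864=1.03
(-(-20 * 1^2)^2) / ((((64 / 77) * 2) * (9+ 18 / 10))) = -9625 / 432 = -22.28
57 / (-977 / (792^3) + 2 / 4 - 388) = -28317206016 / 192507322577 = -0.15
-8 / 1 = -8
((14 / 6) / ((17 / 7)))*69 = 1127 / 17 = 66.29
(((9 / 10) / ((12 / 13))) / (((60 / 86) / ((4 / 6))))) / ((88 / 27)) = 5031 / 17600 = 0.29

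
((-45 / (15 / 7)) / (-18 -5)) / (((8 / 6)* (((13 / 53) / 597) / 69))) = 5980149 / 52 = 115002.87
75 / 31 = 2.42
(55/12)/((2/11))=605/24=25.21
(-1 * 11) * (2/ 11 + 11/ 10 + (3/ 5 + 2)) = -427/ 10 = -42.70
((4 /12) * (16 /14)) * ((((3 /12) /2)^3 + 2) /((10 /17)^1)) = 3485 /2688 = 1.30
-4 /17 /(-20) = 1 /85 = 0.01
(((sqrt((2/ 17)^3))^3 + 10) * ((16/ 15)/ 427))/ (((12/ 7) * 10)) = 32 * sqrt(34)/ 19487537325 + 4/ 2745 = 0.00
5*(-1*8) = -40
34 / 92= 17 / 46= 0.37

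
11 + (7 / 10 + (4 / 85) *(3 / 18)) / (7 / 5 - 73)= 401315 / 36516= 10.99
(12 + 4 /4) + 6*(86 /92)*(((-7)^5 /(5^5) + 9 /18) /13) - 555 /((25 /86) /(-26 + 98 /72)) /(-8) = -263232520819 /44850000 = -5869.18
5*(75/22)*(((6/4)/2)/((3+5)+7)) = 75/88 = 0.85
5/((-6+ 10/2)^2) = 5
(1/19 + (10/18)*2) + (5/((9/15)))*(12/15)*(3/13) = 6007/2223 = 2.70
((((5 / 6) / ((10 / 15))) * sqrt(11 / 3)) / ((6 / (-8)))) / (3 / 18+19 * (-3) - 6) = 10 * sqrt(33) / 1131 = 0.05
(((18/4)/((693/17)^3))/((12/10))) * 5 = 122825/443750076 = 0.00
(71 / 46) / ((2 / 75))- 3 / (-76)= 25311 / 437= 57.92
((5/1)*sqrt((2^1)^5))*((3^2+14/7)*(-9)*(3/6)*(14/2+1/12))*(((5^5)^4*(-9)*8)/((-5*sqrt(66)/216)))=-63034057617187500000*sqrt(33)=-362103092847421209622.85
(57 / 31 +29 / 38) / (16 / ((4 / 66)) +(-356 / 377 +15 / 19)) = 1155505 / 117175226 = 0.01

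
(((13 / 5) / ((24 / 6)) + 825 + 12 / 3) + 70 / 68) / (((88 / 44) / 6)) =847293 / 340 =2492.04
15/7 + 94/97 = 3.11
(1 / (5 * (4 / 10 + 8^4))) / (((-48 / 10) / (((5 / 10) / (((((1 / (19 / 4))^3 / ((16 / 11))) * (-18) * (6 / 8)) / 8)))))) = 0.00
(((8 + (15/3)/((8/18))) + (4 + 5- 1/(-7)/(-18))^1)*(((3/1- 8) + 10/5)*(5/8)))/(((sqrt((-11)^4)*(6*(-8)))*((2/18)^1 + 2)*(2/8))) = 3235/187264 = 0.02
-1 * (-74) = 74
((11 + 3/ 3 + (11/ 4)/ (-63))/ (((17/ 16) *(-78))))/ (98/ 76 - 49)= 228988/ 75727197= 0.00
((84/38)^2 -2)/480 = 521/86640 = 0.01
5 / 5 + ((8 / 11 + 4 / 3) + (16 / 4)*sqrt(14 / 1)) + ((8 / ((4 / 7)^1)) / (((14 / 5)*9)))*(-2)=193 / 99 + 4*sqrt(14)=16.92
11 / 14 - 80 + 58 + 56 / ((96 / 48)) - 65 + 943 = 12387 / 14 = 884.79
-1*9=-9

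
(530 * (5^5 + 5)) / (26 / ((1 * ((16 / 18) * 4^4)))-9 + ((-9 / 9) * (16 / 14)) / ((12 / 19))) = -35672985600 / 229991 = -155106.01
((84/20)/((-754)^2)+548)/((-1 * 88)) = -1557733861/250147040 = -6.23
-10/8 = -5/4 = -1.25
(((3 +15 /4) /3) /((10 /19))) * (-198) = -16929 /20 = -846.45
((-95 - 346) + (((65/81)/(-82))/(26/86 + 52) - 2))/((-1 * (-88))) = -509036453/101117808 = -5.03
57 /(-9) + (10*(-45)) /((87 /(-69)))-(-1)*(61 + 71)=41983 /87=482.56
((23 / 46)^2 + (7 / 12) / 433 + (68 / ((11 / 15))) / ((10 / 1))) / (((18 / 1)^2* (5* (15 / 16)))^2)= 2177432 / 527344475625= 0.00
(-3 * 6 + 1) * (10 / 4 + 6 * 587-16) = -119289 / 2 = -59644.50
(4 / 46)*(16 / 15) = 0.09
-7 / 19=-0.37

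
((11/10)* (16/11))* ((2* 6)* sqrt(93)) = 96* sqrt(93)/5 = 185.16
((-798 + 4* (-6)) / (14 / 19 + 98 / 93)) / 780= -242079 / 411320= -0.59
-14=-14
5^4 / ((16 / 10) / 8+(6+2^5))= 3125 / 191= 16.36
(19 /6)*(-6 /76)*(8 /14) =-1 /7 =-0.14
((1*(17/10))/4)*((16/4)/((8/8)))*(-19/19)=-1.70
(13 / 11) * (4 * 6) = 312 / 11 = 28.36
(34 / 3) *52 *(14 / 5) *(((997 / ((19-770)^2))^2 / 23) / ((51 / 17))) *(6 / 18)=24603710768 / 987691582443105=0.00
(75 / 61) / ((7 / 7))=75 / 61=1.23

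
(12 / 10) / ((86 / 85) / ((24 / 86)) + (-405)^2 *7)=612 / 585571099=0.00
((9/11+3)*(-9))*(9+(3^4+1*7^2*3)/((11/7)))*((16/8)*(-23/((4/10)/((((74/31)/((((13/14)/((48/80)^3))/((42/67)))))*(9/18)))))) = 1731259415592/16335605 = 105980.73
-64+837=773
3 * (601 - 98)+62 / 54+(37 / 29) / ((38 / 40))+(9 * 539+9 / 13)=1230646046 / 193401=6363.18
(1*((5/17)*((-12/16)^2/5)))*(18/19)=81/2584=0.03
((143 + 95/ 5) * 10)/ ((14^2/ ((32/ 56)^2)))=6480/ 2401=2.70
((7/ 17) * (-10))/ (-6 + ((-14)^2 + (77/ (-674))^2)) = -31799320/ 1467412273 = -0.02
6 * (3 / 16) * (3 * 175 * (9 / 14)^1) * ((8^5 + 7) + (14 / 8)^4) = 50986266075 / 4096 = 12447818.87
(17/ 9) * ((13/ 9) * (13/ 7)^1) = 5.07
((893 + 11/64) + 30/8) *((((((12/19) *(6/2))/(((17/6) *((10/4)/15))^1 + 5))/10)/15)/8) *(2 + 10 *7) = 13948929/748600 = 18.63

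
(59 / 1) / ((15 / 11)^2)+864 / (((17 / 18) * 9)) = 133.38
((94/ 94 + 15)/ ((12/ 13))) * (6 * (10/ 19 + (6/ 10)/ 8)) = 5941/ 95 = 62.54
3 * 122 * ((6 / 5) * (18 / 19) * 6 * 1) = 237168 / 95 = 2496.51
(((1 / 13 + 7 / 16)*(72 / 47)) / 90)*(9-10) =-107 / 12220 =-0.01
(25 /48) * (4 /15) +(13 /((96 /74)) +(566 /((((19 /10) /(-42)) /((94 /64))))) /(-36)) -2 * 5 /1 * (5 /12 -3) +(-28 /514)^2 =546.45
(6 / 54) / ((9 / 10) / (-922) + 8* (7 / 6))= 0.01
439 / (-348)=-439 / 348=-1.26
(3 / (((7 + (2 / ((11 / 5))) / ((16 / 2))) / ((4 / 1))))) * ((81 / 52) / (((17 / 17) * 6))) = 1782 / 4069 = 0.44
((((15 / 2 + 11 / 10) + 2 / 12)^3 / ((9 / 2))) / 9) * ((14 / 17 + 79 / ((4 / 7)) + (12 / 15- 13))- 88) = 240436354999 / 371790000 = 646.70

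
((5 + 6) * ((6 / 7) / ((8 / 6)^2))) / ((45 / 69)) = 2277 / 280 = 8.13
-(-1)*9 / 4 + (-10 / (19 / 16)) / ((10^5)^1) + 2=4.25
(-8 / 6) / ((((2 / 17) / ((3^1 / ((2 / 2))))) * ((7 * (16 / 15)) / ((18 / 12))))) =-6.83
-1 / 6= -0.17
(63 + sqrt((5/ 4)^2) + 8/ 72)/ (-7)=-331/ 36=-9.19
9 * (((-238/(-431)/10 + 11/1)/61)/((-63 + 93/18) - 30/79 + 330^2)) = 101633184/6781895825185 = 0.00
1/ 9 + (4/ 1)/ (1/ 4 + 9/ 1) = 181/ 333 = 0.54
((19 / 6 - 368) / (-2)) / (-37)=-2189 / 444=-4.93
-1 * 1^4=-1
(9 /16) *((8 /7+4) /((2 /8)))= 11.57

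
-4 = -4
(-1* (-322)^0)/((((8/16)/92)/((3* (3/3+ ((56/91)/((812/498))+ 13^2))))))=-248193552/2639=-94048.33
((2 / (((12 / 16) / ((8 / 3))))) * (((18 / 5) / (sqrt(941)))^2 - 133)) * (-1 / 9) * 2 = 400448128 / 1905525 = 210.15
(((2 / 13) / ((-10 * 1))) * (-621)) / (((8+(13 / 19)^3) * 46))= 20577 / 824330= 0.02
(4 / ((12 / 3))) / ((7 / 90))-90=-540 / 7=-77.14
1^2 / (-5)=-1 / 5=-0.20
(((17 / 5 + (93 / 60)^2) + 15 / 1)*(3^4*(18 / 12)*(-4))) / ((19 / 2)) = -2022003 / 1900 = -1064.21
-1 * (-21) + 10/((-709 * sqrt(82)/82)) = 21 - 10 * sqrt(82)/709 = 20.87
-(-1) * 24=24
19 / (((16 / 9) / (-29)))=-4959 / 16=-309.94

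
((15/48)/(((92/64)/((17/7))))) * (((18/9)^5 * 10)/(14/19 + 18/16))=4134400/45563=90.74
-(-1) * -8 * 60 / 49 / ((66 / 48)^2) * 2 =-61440 / 5929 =-10.36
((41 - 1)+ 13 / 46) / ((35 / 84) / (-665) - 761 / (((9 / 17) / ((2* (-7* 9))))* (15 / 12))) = 7393470 / 26593918061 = 0.00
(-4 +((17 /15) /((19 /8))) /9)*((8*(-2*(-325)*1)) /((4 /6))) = -5264480 /171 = -30786.43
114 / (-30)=-19 / 5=-3.80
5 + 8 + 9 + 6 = 28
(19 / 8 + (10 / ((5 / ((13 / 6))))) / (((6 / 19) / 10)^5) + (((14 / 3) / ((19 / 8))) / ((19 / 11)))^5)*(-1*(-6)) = 4933866437749161885027019 / 5959396402582572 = 827913785.97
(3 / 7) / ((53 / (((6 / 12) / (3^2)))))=1 / 2226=0.00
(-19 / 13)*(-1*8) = 152 / 13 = 11.69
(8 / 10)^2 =16 / 25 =0.64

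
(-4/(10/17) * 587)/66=-9979/165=-60.48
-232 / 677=-0.34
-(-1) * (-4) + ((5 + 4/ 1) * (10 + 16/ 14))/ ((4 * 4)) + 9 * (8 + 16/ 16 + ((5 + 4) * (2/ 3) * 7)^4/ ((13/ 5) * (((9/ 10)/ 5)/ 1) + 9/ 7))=304947798083/ 19096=15969197.64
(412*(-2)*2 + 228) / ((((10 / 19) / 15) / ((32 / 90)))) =-43168 / 3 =-14389.33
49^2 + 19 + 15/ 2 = 2427.50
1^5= 1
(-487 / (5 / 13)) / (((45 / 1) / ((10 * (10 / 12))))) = -6331 / 27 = -234.48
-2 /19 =-0.11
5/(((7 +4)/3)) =1.36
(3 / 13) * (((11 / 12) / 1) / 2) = 0.11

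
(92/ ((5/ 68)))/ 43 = 6256/ 215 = 29.10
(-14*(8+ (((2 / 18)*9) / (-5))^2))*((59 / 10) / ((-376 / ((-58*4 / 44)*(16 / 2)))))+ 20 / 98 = -235276696 / 3166625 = -74.30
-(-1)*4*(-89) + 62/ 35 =-12398/ 35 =-354.23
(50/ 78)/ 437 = 25/ 17043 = 0.00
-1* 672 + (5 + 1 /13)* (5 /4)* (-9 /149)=-2604813 /3874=-672.38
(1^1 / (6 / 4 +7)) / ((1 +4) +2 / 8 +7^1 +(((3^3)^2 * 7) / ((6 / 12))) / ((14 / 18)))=8 / 893129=0.00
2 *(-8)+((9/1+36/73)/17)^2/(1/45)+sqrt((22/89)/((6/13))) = -3030091/1540081+sqrt(38181)/267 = -1.24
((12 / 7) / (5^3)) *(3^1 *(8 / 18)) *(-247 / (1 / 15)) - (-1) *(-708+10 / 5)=-135406 / 175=-773.75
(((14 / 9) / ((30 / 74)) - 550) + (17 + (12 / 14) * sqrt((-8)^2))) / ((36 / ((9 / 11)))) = -493579 / 41580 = -11.87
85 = 85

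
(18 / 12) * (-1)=-3 / 2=-1.50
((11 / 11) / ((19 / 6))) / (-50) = -3 / 475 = -0.01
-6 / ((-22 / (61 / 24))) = 61 / 88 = 0.69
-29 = -29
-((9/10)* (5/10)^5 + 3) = -969/320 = -3.03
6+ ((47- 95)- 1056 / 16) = -108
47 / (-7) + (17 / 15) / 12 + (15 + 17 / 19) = 9.27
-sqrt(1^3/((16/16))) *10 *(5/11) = -4.55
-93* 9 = -837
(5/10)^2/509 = 1/2036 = 0.00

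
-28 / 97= -0.29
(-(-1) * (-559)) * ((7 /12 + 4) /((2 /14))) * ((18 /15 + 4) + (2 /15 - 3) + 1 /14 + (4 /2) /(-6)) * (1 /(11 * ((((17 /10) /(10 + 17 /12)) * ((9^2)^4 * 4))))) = -55522675 /421513492032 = -0.00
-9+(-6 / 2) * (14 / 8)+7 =-29 / 4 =-7.25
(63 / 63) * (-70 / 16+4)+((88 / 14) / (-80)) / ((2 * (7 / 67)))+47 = 11331 / 245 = 46.25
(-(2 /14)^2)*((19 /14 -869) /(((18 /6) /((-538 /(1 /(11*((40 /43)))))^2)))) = 178877886.21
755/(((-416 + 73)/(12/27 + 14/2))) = -16.39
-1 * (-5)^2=-25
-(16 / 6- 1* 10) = 7.33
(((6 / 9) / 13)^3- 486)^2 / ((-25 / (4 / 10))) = -1662225480217352 / 439842970125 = -3779.13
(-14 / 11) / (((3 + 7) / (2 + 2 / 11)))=-0.28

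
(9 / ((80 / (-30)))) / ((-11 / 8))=27 / 11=2.45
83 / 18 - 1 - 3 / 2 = 19 / 9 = 2.11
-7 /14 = -1 /2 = -0.50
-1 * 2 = -2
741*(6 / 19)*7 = 1638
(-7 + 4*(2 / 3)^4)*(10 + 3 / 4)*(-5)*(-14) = -757015 / 162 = -4672.93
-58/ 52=-29/ 26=-1.12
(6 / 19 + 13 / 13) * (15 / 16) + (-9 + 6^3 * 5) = 1072.23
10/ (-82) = -5/ 41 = -0.12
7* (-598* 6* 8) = -200928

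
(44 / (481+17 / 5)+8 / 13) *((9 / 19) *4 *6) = 2401488 / 299117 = 8.03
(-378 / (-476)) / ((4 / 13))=351 / 136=2.58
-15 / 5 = -3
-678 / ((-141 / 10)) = 48.09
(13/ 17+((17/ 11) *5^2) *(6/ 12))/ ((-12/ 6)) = -7511/ 748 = -10.04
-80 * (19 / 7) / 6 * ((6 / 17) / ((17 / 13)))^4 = -9377147520 / 48830302087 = -0.19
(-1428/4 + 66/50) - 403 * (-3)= 21333/25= 853.32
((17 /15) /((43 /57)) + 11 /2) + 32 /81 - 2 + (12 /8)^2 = 532717 /69660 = 7.65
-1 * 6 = -6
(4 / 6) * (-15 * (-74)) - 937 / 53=38283 / 53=722.32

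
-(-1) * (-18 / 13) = -18 / 13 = -1.38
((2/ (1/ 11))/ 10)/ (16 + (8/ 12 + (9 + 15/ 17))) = 561/ 6770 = 0.08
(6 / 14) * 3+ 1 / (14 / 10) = 2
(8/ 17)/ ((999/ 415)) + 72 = 1226096/ 16983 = 72.20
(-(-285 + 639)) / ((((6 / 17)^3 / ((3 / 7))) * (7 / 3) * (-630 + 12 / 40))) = 1449335 / 617106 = 2.35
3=3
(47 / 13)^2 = 2209 / 169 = 13.07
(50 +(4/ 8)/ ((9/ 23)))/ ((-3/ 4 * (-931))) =1846/ 25137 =0.07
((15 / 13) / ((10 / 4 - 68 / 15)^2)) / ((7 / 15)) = 202500 / 338611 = 0.60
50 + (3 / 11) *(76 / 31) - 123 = -24665 / 341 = -72.33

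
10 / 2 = 5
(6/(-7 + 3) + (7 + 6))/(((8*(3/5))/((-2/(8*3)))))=-115/576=-0.20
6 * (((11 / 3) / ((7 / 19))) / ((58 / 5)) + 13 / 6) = 3684 / 203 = 18.15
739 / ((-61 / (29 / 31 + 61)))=-1418880 / 1891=-750.33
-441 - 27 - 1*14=-482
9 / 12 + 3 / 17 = 63 / 68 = 0.93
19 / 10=1.90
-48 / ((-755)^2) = -48 / 570025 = -0.00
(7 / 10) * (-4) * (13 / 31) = -182 / 155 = -1.17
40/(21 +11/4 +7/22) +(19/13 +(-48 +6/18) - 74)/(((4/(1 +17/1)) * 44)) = -1610042/151437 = -10.63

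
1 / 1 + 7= 8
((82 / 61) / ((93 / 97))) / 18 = 3977 / 51057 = 0.08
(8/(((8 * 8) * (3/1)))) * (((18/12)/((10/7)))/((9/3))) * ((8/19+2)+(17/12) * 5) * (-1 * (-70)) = 106183/10944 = 9.70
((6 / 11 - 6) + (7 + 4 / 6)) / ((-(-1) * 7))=73 / 231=0.32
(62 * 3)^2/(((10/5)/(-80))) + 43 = -1383797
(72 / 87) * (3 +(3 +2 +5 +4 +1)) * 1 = 432 / 29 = 14.90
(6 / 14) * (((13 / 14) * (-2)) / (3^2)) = -13 / 147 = -0.09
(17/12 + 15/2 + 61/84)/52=135/728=0.19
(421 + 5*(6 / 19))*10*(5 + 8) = 1043770 / 19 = 54935.26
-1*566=-566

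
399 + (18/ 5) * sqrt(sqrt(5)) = 18 * 5^(1/ 4)/ 5 + 399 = 404.38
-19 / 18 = -1.06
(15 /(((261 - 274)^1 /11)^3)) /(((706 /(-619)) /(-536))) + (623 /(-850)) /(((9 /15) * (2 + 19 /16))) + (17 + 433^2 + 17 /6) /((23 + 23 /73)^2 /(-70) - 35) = -154741364341270276189 /17877673437100230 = -8655.56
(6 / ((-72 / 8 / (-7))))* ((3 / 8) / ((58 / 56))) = 49 / 29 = 1.69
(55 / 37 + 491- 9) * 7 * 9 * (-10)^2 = 112700700 / 37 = 3045964.86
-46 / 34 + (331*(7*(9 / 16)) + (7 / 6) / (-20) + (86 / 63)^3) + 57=462978313793 / 340063920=1361.44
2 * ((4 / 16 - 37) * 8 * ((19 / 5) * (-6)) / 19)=3528 / 5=705.60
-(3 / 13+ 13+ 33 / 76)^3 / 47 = -2460921790501 / 45328222784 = -54.29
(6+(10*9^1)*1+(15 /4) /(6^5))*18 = 1728.01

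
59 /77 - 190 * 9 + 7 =-131072 /77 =-1702.23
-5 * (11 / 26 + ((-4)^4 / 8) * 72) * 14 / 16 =-2097025 / 208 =-10081.85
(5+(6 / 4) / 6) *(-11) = -231 / 4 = -57.75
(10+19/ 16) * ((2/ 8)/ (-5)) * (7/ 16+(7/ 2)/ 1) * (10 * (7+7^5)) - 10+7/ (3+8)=-370344.28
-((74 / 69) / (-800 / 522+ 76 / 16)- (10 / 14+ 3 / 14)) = 643813 / 1081598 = 0.60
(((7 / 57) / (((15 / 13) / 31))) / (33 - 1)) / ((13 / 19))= 217 / 1440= 0.15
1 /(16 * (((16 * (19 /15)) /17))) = 255 /4864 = 0.05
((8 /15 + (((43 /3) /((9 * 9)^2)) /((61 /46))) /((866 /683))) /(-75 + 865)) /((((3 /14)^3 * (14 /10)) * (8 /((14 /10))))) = 476681841797 /55445956975350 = 0.01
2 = 2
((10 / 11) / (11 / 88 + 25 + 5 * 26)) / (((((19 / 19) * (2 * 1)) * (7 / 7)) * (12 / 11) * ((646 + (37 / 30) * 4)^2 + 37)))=750 / 118321930061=0.00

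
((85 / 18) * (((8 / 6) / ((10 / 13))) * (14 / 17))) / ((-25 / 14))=-2548 / 675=-3.77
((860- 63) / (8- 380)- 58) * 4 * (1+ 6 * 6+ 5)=-313222 / 31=-10103.94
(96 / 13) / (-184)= -12 / 299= -0.04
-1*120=-120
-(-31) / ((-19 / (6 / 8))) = -93 / 76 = -1.22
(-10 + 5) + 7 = 2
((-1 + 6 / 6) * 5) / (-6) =0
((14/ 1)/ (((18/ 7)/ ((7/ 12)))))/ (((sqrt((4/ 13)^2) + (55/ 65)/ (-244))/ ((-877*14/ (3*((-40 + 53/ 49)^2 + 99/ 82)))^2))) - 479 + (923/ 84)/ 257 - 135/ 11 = -686317711843911220100618029211/ 1653255511108177808030009580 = -415.13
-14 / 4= -7 / 2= -3.50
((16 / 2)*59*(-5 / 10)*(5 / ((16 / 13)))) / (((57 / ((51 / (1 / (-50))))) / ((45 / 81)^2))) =40746875 / 3078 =13238.10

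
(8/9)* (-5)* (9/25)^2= -72/125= -0.58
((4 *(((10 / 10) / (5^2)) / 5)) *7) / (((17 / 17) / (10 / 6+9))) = 896 / 375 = 2.39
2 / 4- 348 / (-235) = 931 / 470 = 1.98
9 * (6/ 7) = 54/ 7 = 7.71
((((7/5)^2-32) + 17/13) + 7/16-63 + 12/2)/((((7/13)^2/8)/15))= -17297787/490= -35301.61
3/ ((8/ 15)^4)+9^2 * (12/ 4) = 1147203/ 4096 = 280.08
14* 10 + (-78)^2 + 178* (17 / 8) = 26409 / 4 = 6602.25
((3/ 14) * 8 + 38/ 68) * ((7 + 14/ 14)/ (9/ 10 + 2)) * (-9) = -194760/ 3451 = -56.44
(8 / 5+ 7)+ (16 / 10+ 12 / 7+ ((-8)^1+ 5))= 312 / 35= 8.91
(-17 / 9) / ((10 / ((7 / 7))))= -17 / 90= -0.19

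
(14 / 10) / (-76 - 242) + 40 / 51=7027 / 9010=0.78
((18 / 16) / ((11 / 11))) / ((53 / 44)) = 99 / 106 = 0.93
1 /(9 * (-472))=-1 /4248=-0.00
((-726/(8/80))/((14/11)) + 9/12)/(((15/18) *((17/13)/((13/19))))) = -3581.04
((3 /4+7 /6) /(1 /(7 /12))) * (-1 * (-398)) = 32039 /72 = 444.99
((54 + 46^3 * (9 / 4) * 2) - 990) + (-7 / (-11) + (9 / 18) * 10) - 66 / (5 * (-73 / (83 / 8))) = 437083.51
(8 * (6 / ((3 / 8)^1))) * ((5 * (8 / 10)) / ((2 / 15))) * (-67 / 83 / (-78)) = 42880 / 1079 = 39.74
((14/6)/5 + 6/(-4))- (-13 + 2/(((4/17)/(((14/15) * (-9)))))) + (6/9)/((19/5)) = 15873/190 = 83.54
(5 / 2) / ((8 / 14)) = 35 / 8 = 4.38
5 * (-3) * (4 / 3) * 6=-120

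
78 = 78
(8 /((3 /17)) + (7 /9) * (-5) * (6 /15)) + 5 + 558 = 5461 /9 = 606.78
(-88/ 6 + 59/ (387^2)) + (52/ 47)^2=-4447210201/ 330839721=-13.44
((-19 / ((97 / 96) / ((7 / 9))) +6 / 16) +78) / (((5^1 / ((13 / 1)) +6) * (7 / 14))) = 1929317 / 96612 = 19.97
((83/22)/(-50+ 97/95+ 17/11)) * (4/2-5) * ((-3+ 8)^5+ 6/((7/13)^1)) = 519298215/693952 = 748.32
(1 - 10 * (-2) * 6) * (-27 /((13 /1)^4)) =-0.11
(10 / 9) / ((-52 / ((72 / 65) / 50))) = -2 / 4225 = -0.00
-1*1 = -1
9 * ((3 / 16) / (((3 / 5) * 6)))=15 / 32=0.47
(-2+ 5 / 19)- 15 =-318 / 19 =-16.74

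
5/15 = 1/3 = 0.33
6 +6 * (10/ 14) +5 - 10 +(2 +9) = 114/ 7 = 16.29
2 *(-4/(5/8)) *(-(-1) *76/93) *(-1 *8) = 38912/465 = 83.68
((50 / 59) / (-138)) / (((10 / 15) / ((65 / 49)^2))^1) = -105625 / 6516314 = -0.02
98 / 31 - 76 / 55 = 1.78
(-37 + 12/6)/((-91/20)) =7.69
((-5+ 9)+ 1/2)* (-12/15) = -18/5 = -3.60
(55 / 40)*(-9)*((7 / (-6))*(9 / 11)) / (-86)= -189 / 1376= -0.14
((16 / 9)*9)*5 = 80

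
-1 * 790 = -790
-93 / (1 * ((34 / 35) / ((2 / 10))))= -651 / 34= -19.15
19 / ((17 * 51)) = 19 / 867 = 0.02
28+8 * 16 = 156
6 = 6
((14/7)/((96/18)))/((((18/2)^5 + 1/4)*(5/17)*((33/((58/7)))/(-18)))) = -8874/90935845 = -0.00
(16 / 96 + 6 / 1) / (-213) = -37 / 1278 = -0.03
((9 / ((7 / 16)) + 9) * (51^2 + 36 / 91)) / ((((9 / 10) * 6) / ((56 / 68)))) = 18149070 / 1547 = 11731.78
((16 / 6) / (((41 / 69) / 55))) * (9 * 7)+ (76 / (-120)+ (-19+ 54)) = 19169071 / 1230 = 15584.61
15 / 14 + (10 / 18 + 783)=98863 / 126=784.63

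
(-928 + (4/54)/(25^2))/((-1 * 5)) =15659998/84375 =185.60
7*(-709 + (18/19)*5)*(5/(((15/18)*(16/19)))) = -281001/8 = -35125.12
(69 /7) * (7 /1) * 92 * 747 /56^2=1185489 /784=1512.10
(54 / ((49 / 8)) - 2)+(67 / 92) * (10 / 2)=47143 / 4508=10.46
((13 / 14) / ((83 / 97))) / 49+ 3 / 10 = 45856 / 142345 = 0.32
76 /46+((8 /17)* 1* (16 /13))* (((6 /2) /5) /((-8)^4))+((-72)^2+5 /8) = 4217895569 /813280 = 5186.28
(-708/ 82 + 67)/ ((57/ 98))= 234514/ 2337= 100.35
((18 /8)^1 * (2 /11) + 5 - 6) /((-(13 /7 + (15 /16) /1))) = 728 /3443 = 0.21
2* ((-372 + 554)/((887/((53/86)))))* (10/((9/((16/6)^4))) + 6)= 437291764/27804789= 15.73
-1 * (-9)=9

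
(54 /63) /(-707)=-6 /4949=-0.00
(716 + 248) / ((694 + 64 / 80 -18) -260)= 1205 / 521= 2.31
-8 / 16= -1 / 2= -0.50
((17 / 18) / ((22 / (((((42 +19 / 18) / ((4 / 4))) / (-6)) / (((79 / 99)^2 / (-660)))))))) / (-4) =-7970875 / 99856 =-79.82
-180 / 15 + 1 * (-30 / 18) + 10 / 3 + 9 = -4 / 3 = -1.33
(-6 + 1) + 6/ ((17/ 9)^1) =-31/ 17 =-1.82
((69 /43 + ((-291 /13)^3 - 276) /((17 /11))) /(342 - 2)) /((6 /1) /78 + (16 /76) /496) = -7032650433462 /24876430735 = -282.70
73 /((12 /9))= 219 /4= 54.75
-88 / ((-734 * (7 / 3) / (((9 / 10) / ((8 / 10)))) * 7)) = 297 / 35966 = 0.01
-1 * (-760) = 760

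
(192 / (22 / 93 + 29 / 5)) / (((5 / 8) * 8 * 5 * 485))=17856 / 6806975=0.00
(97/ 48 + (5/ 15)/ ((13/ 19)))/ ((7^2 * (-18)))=-1565/ 550368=-0.00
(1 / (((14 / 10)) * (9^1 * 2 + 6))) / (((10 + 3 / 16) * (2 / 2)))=10 / 3423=0.00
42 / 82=21 / 41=0.51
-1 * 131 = -131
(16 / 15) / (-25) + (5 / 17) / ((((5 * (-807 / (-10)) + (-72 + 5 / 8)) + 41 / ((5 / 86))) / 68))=-40432 / 1728875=-0.02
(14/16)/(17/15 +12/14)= 735/1672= 0.44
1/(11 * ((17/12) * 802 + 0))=6/74987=0.00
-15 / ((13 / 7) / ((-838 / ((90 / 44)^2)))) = 1617.75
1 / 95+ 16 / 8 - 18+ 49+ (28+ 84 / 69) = 135968 / 2185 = 62.23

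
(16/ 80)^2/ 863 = 1/ 21575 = 0.00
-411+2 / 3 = -1231 / 3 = -410.33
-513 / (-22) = 513 / 22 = 23.32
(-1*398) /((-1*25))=398 /25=15.92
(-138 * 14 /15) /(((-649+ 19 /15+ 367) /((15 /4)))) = 7245 /4211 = 1.72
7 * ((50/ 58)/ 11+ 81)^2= 4682625472/ 101761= 46015.91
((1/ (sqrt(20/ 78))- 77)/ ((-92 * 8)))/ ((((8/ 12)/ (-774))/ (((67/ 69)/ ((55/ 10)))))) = -20.89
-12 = -12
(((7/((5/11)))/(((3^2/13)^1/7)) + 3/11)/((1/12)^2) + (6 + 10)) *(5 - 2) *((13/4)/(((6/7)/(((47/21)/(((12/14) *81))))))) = 8242.20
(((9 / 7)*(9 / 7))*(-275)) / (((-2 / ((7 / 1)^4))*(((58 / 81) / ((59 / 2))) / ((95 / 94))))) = 495535107375 / 21808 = 22722629.65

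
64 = 64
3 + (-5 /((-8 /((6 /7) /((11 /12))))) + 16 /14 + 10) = 162 /11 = 14.73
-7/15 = -0.47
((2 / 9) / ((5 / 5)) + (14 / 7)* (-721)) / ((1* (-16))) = 811 / 9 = 90.11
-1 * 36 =-36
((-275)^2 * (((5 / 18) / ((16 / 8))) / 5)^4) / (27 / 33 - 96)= -831875 / 1758557952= -0.00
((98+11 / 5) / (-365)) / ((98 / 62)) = -15531 / 89425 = -0.17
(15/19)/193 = 15/3667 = 0.00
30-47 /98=2893 /98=29.52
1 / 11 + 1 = 12 / 11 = 1.09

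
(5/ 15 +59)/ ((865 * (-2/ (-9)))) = 267/ 865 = 0.31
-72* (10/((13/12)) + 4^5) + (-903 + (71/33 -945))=-32706301/429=-76238.46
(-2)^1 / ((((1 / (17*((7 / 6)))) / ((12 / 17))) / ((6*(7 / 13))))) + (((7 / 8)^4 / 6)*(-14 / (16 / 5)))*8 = -29993831 / 319488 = -93.88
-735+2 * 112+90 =-421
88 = 88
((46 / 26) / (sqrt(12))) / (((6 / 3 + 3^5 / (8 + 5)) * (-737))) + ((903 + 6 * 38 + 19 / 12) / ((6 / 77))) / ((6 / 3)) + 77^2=1900283 / 144 -23 * sqrt(3) / 1189518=13196.41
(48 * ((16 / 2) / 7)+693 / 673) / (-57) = -4619 / 4711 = -0.98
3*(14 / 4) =21 / 2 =10.50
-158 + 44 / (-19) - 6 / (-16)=-24311 / 152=-159.94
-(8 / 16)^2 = -1 / 4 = -0.25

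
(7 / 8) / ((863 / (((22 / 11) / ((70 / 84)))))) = 21 / 8630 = 0.00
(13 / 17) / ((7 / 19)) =247 / 119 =2.08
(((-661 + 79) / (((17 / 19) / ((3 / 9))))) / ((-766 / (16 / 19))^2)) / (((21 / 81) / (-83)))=27824256 / 331663829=0.08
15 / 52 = 0.29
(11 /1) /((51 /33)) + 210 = 3691 /17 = 217.12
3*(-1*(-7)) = 21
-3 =-3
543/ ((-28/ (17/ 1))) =-329.68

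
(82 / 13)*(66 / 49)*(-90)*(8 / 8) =-764.65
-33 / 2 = -16.50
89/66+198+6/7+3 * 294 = 499979/462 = 1082.21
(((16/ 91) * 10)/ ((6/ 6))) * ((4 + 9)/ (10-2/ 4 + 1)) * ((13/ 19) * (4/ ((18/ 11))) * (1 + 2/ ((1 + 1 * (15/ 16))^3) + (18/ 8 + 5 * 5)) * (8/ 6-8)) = -222207356800/ 320938443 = -692.37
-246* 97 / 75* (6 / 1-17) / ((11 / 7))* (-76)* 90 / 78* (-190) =482394192 / 13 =37107245.54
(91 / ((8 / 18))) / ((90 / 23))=2093 / 40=52.32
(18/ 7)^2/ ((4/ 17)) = 1377/ 49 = 28.10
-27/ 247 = -0.11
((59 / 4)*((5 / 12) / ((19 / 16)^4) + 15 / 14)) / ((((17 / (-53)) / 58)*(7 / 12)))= -635807984975 / 108557393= -5856.88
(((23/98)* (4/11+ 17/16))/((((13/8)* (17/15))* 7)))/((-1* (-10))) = 17319/6670664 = 0.00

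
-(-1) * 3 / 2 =3 / 2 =1.50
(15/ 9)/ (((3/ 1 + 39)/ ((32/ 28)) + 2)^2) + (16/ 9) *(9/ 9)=76928/ 43245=1.78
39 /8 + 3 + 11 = 151 /8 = 18.88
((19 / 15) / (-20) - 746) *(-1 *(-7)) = -1566733 / 300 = -5222.44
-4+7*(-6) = -46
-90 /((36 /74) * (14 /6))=-555 /7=-79.29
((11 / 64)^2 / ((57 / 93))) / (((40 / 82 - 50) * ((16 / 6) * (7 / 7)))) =-461373 / 1263861760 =-0.00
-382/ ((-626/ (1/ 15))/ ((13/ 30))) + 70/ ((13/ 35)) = 345114779/ 1831050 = 188.48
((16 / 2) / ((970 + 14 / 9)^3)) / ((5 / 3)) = 2187 / 417840434240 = 0.00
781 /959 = 0.81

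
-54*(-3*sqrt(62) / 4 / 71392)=81*sqrt(62) / 142784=0.00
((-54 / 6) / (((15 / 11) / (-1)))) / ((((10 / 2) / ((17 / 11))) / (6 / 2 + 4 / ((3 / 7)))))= 629 / 25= 25.16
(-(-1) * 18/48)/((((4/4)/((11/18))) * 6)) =11/288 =0.04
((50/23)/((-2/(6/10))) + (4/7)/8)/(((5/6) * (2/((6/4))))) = -1683/3220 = -0.52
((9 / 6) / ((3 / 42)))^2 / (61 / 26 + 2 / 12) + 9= 369 / 2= 184.50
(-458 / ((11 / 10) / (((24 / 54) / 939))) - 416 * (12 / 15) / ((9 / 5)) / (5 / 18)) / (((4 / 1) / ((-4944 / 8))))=15937489112 / 154935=102865.65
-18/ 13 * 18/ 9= -36/ 13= -2.77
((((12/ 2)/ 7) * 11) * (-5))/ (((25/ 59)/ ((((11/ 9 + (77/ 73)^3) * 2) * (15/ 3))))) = -21775206464/ 8169357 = -2665.47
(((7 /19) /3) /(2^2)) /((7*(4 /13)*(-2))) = -13 /1824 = -0.01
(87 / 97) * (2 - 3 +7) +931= 90829 / 97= 936.38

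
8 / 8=1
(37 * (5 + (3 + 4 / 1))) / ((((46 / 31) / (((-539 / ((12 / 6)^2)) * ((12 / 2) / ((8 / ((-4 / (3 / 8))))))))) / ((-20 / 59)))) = -148375920 / 1357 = -109341.13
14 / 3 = 4.67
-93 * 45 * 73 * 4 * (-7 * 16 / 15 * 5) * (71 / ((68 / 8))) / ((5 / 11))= 14252337792 / 17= 838372811.29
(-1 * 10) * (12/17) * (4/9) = -160/51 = -3.14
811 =811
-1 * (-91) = 91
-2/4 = -1/2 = -0.50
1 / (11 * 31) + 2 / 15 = 697 / 5115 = 0.14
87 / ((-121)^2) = 87 / 14641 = 0.01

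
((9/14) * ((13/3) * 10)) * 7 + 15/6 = 395/2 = 197.50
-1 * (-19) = 19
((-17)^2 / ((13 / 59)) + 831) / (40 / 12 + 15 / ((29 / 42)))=1211649 / 14170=85.51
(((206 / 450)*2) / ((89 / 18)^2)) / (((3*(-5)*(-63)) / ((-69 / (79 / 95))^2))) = 472075368 / 1730223635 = 0.27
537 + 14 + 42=593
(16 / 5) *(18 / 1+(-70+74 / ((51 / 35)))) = -992 / 255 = -3.89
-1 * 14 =-14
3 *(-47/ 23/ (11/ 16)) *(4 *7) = -249.68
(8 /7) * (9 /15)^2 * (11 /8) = 99 /175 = 0.57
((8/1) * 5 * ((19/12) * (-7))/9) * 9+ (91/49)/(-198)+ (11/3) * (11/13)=-7932247/18018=-440.24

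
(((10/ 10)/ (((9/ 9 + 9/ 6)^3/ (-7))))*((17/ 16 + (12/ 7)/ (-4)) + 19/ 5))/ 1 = -1.99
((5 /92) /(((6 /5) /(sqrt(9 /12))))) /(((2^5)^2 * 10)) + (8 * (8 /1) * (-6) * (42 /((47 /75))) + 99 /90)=-12095483 /470 + 5 * sqrt(3) /2260992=-25735.07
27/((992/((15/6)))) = 135/1984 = 0.07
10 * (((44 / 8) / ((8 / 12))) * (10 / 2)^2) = 4125 / 2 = 2062.50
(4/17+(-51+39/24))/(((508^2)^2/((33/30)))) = -73513/90571958210560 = -0.00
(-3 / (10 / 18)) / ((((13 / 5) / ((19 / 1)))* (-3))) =171 / 13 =13.15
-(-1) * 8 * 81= 648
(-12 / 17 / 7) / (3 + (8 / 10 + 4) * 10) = -4 / 2023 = -0.00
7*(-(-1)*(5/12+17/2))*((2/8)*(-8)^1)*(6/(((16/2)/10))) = -3745/4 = -936.25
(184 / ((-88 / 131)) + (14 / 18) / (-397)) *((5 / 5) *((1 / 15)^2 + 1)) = -2433008876 / 8843175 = -275.13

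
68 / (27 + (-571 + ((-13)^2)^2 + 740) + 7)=1 / 423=0.00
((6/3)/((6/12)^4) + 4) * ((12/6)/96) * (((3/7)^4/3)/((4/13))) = 1053/38416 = 0.03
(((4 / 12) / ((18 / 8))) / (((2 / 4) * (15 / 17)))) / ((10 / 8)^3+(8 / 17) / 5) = 147968 / 902097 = 0.16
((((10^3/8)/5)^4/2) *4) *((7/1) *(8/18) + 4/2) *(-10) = -359375000/9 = -39930555.56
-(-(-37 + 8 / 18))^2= -108241 / 81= -1336.31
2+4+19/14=103/14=7.36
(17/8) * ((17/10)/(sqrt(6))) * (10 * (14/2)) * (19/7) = 280.21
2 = 2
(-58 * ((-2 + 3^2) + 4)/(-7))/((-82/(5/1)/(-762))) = 1215390/287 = 4234.81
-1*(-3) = 3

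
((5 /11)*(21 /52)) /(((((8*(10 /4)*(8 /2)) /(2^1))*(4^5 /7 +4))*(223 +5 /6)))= 441 /3232568768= 0.00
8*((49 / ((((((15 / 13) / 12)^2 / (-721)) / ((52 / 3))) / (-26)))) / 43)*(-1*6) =-2066496653312 / 1075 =-1922322468.20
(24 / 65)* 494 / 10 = 456 / 25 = 18.24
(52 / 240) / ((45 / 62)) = 403 / 1350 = 0.30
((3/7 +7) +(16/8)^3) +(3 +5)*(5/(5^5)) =67556/4375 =15.44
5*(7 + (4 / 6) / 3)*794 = 258050 / 9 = 28672.22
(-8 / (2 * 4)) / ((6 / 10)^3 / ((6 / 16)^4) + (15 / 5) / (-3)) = -375 / 3721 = -0.10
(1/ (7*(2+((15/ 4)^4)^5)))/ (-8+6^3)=0.00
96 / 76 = 24 / 19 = 1.26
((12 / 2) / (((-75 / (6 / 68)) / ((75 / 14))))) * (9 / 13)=-81 / 3094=-0.03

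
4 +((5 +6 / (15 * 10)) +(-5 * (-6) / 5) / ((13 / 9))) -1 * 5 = 2663 / 325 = 8.19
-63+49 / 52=-3227 / 52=-62.06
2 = 2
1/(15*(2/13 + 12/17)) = 0.08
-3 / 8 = -0.38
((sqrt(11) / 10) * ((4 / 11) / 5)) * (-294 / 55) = -588 * sqrt(11) / 15125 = -0.13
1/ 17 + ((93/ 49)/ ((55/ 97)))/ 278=902567/ 12736570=0.07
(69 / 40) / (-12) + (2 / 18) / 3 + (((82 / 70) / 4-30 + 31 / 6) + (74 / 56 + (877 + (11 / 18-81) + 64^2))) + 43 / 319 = 46973153611 / 9646560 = 4869.42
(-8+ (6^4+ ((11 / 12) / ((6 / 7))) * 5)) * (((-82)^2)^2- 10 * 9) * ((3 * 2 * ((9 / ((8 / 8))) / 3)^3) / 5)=18945875971827 / 10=1894587597182.70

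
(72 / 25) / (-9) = -8 / 25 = -0.32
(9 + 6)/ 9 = 5/ 3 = 1.67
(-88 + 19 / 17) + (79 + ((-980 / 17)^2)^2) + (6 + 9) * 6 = 922375018548 / 83521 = 11043629.97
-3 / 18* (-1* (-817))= -817 / 6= -136.17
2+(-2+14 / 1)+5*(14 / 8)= 91 / 4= 22.75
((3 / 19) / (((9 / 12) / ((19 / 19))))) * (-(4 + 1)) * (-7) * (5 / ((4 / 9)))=1575 / 19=82.89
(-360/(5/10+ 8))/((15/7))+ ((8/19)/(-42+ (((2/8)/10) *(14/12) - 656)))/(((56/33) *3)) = -7485865824/378746893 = -19.76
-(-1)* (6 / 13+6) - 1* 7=-7 / 13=-0.54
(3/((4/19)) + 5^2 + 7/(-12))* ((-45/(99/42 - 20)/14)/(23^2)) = 1740/130663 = 0.01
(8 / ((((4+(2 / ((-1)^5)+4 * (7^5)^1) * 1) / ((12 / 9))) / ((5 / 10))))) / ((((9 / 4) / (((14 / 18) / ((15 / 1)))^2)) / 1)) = 1568 / 16541101125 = 0.00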